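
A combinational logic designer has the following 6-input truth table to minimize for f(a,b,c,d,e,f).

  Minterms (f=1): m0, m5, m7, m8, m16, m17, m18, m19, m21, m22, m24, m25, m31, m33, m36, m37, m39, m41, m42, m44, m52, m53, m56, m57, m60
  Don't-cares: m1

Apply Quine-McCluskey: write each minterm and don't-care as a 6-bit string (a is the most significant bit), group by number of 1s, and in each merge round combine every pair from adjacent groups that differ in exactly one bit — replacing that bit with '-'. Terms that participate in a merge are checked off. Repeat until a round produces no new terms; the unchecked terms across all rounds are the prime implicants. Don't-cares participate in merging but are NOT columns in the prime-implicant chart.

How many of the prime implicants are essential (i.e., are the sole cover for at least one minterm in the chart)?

7

Round 0: 000000✓ 000001✓ 000101✓ 000111✓ 001000✓ 010000✓ 010001✓ 010010✓ 010011✓ 010101✓ 010110✓ 011000✓ 011001✓ 011111 100001✓ 100100✓ 100101✓ 100111✓ 101001✓ 101010 101100✓ 110100✓ 110101✓ 111000✓ 111001✓ 111100✓
Round 1: -00001✓ -00101✓ -00111✓ -10101✓ -11000✓ -11001✓ 0-0000✓ 0-0001✓ 0-0101✓ 0-1000✓ 00-000✓ 000-01✓ 00000-✓ 0001-1✓ 01-000✓ 01-001✓ 010-01✓ 010-10 0100-0✓ 0100-1✓ 01000-✓ 01001-✓ 01100-✓ 1-0100✓ 1-0101✓ 1-1001 1-1100✓ 10-001 10-100✓ 100-01✓ 1001-1✓ 10010-✓ 11-100✓ 11010-✓ 111-00 11100-✓
Round 2: --0101 -00-01 -001-1 -1100- 0--000 0-0-01 0-000- 01-00- 0100-- 1--100 1-010-
PIs = {--0101, -00-01, -001-1, -1100-, 0--000, 0-0-01, 0-000-, 01-00-, 010-10, 0100--, 011111, 1--100, 1-010-, 1-1001, 10-001, 101010, 111-00}
Coverage chart:
  m0: 0--000,0-000-
  m5: --0101,-00-01,-001-1,0-0-01
  m7: -001-1 ←essential
  m8: 0--000 ←essential
  m16: 0--000,0-000-,01-00-,0100--
  m17: 0-0-01,0-000-,01-00-,0100--
  m18: 010-10,0100--
  m19: 0100-- ←essential
  m21: --0101,0-0-01
  m22: 010-10 ←essential
  m24: -1100-,0--000,01-00-
  m25: -1100-,01-00-
  m31: 011111 ←essential
  m33: -00-01,10-001
  m36: 1--100,1-010-
  m37: --0101,-00-01,-001-1,1-010-
  m39: -001-1 ←essential
  m41: 1-1001,10-001
  m42: 101010 ←essential
  m44: 1--100 ←essential
  m52: 1--100,1-010-
  m53: --0101,1-010-
  m56: -1100-,111-00
  m57: -1100-,1-1001
  m60: 1--100,111-00
Essential: -001-1, 0--000, 010-10, 0100--, 011111, 1--100, 101010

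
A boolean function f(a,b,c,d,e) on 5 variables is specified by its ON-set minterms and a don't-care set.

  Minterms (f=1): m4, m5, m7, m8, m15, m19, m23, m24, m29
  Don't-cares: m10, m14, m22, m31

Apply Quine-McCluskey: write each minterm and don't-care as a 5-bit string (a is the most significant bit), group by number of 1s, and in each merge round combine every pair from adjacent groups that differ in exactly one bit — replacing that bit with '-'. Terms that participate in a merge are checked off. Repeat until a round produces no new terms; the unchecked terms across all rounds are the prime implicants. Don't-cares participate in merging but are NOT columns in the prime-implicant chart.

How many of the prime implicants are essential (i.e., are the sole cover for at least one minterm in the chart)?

4

size-2^0 implicants → 00100(✓)  00101(✓)  00111(✓)  01000(✓)  01010(✓)  01110(✓)  01111(✓)  10011(✓)  10110(✓)  10111(✓)  11000(✓)  11101(✓)  11111(✓)
size-2^1 implicants → -0111(✓)  -1000  -1111(✓)  0-111(✓)  001-1  0010-  01-10  010-0  0111-  1-111(✓)  10-11  1011-  111-1
size-2^2 implicants → --111
Unchecked terms (primes): --111, -1000, 001-1, 0010-, 01-10, 010-0, 0111-, 10-11, 1011-, 111-1
Minterm coverage:
  m4 ⊆ 0010- [E]
  m5 ⊆ 001-1,0010-
  m7 ⊆ --111,001-1
  m8 ⊆ -1000,010-0
  m15 ⊆ --111,0111-
  m19 ⊆ 10-11 [E]
  m23 ⊆ --111,10-11,1011-
  m24 ⊆ -1000 [E]
  m29 ⊆ 111-1 [E]
E = {-1000, 0010-, 10-11, 111-1}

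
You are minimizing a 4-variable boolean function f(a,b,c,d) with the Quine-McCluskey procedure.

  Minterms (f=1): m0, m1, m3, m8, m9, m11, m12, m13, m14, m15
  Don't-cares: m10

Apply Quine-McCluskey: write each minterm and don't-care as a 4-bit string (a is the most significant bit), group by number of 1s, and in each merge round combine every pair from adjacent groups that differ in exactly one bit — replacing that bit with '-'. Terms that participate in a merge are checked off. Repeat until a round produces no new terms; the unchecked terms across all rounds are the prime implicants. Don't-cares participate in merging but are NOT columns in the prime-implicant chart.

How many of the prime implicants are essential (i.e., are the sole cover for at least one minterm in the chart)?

[col 0] 0000*, 0001*, 0011*, 1000*, 1001*, 1010*, 1011*, 1100*, 1101*, 1110*, 1111*
[col 1] -000*, -001*, -011*, 00-1*, 000-*, 1-00*, 1-01*, 1-10*, 1-11*, 10-0*, 10-1*, 100-*, 101-*, 11-0*, 11-1*, 110-*, 111-*
[col 2] -0-1, -00-, 1--0*, 1--1*, 1-0-*, 1-1-*, 10--*, 11--*
[col 3] 1---
Prime implicants: -0-1, -00-, 1---
PI chart (minterm → PIs covering it):
  0 | -00-  (sole → essential)
  1 | -0-1,-00-
  3 | -0-1  (sole → essential)
  8 | -00-,1---
  9 | -0-1,-00-,1---
  11 | -0-1,1---
  12 | 1---  (sole → essential)
  13 | 1---  (sole → essential)
  14 | 1---  (sole → essential)
  15 | 1---  (sole → essential)
Essential prime implicants: -0-1, -00-, 1---

3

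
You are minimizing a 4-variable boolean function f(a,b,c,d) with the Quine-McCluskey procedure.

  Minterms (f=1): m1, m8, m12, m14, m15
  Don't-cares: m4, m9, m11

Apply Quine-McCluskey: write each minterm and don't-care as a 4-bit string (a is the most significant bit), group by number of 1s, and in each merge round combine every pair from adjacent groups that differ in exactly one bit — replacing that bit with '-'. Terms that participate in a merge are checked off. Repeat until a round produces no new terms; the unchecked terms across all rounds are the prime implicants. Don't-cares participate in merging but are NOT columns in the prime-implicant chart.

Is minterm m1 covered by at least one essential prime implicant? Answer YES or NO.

YES

[col 0] 0001*, 0100*, 1000*, 1001*, 1011*, 1100*, 1110*, 1111*
[col 1] -001, -100, 1-00, 1-11, 10-1, 100-, 11-0, 111-
Prime implicants: -001, -100, 1-00, 1-11, 10-1, 100-, 11-0, 111-
PI chart (minterm → PIs covering it):
  1 | -001  (sole → essential)
  8 | 1-00,100-
  12 | -100,1-00,11-0
  14 | 11-0,111-
  15 | 1-11,111-
Essential prime implicants: -001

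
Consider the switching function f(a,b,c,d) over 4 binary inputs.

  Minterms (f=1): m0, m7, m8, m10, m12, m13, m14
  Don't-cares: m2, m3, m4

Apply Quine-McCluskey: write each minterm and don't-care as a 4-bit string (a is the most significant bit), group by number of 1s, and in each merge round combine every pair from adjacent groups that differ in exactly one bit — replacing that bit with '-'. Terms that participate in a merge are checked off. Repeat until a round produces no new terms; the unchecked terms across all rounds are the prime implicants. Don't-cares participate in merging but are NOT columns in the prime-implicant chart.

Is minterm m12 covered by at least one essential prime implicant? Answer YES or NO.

Round 0: 0000✓ 0010✓ 0011✓ 0100✓ 0111✓ 1000✓ 1010✓ 1100✓ 1101✓ 1110✓
Round 1: -000✓ -010✓ -100✓ 0-00✓ 0-11 00-0✓ 001- 1-00✓ 1-10✓ 10-0✓ 11-0✓ 110-
Round 2: --00 -0-0 1--0
PIs = {--00, -0-0, 0-11, 001-, 1--0, 110-}
Coverage chart:
  m0: --00,-0-0
  m7: 0-11 ←essential
  m8: --00,-0-0,1--0
  m10: -0-0,1--0
  m12: --00,1--0,110-
  m13: 110- ←essential
  m14: 1--0 ←essential
Essential: 0-11, 1--0, 110-

YES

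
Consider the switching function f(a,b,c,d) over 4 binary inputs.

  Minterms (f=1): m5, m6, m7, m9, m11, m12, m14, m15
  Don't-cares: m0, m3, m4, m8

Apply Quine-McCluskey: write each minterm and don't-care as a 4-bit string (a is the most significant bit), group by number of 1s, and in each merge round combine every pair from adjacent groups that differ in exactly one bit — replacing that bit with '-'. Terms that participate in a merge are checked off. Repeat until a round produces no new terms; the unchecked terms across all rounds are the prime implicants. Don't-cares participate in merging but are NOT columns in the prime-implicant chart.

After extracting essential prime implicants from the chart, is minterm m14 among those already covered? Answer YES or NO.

size-2^0 implicants → 0000(✓)  0011(✓)  0100(✓)  0101(✓)  0110(✓)  0111(✓)  1000(✓)  1001(✓)  1011(✓)  1100(✓)  1110(✓)  1111(✓)
size-2^1 implicants → -000(✓)  -011(✓)  -100(✓)  -110(✓)  -111(✓)  0-00(✓)  0-11(✓)  01-0(✓)  01-1(✓)  010-(✓)  011-(✓)  1-00(✓)  1-11(✓)  10-1  100-  11-0(✓)  111-(✓)
size-2^2 implicants → --00  --11  -1-0  -11-  01--
Unchecked terms (primes): --00, --11, -1-0, -11-, 01--, 10-1, 100-
Minterm coverage:
  m5 ⊆ 01-- [E]
  m6 ⊆ -1-0,-11-,01--
  m7 ⊆ --11,-11-,01--
  m9 ⊆ 10-1,100-
  m11 ⊆ --11,10-1
  m12 ⊆ --00,-1-0
  m14 ⊆ -1-0,-11-
  m15 ⊆ --11,-11-
E = {01--}

NO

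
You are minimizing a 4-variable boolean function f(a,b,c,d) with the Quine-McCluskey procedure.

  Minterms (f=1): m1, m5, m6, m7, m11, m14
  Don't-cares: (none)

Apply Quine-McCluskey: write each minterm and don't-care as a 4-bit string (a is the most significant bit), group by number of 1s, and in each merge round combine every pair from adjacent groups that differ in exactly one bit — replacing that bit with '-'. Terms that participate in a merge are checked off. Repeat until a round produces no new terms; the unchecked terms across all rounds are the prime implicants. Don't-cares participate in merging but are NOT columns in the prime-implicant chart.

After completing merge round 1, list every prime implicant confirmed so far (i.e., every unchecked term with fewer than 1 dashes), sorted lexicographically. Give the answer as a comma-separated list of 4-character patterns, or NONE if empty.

[col 0] 0001*, 0101*, 0110*, 0111*, 1011, 1110*
[col 1] -110, 0-01, 01-1, 011-
Prime implicants: -110, 0-01, 01-1, 011-, 1011

1011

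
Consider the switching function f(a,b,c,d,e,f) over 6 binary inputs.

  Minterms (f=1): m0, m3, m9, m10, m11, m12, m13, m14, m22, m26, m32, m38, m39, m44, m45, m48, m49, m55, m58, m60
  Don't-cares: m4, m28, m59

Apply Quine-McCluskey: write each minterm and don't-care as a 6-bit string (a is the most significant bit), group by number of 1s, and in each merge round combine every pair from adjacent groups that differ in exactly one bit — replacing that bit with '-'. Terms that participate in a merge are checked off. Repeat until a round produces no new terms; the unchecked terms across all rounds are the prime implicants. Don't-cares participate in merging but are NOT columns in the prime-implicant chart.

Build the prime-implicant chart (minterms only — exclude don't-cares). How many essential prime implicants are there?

Round 0: 000000✓ 000011✓ 000100✓ 001001✓ 001010✓ 001011✓ 001100✓ 001101✓ 001110✓ 010110 011010✓ 011100✓ 100000✓ 100110✓ 100111✓ 101100✓ 101101✓ 110000✓ 110001✓ 110111✓ 111010✓ 111011✓ 111100✓
Round 1: -00000 -01100✓ -01101✓ -11010 -11100✓ 0-1010 0-1100✓ 00-011 00-100 000-00 001-01 001-10 0010-1 00101- 0011-0 00110-✓ 1-0000 1-0111 1-1100✓ 10011- 10110-✓ 11000- 11101-
Round 2: --1100 -0110-
PIs = {--1100, -00000, -0110-, -11010, 0-1010, 00-011, 00-100, 000-00, 001-01, 001-10, 0010-1, 00101-, 0011-0, 010110, 1-0000, 1-0111, 10011-, 11000-, 11101-}
Coverage chart:
  m0: -00000,000-00
  m3: 00-011 ←essential
  m9: 001-01,0010-1
  m10: 0-1010,001-10,00101-
  m11: 00-011,0010-1,00101-
  m12: --1100,-0110-,00-100,0011-0
  m13: -0110-,001-01
  m14: 001-10,0011-0
  m22: 010110 ←essential
  m26: -11010,0-1010
  m32: -00000,1-0000
  m38: 10011- ←essential
  m39: 1-0111,10011-
  m44: --1100,-0110-
  m45: -0110- ←essential
  m48: 1-0000,11000-
  m49: 11000- ←essential
  m55: 1-0111 ←essential
  m58: -11010,11101-
  m60: --1100 ←essential
Essential: --1100, -0110-, 00-011, 010110, 1-0111, 10011-, 11000-

7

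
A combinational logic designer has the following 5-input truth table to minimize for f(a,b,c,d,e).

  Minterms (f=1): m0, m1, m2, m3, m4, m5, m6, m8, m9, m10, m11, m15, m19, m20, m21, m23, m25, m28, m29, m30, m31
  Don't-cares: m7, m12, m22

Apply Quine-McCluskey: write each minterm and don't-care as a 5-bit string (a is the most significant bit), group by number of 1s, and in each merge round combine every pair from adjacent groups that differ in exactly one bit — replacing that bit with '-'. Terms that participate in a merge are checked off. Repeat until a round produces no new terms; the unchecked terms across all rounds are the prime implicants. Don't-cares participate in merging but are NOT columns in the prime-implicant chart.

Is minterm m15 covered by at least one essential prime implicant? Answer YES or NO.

NO

size-2^0 implicants → 00000(✓)  00001(✓)  00010(✓)  00011(✓)  00100(✓)  00101(✓)  00110(✓)  00111(✓)  01000(✓)  01001(✓)  01010(✓)  01011(✓)  01100(✓)  01111(✓)  10011(✓)  10100(✓)  10101(✓)  10110(✓)  10111(✓)  11001(✓)  11100(✓)  11101(✓)  11110(✓)  11111(✓)
size-2^1 implicants → -0011(✓)  -0100(✓)  -0101(✓)  -0110(✓)  -0111(✓)  -1001  -1100(✓)  -1111(✓)  0-000(✓)  0-001(✓)  0-010(✓)  0-011(✓)  0-100(✓)  0-111(✓)  00-00(✓)  00-01(✓)  00-10(✓)  00-11(✓)  000-0(✓)  000-1(✓)  0000-(✓)  0001-(✓)  001-0(✓)  001-1(✓)  0010-(✓)  0011-(✓)  01-00(✓)  01-11(✓)  010-0(✓)  010-1(✓)  0100-(✓)  0101-(✓)  1-100(✓)  1-101(✓)  1-110(✓)  1-111(✓)  10-11(✓)  101-0(✓)  101-1(✓)  1010-(✓)  1011-(✓)  11-01  111-0(✓)  111-1(✓)  1110-(✓)  1111-(✓)
size-2^2 implicants → --100  --111  -0-11  -01-0(✓)  -01-1(✓)  -010-(✓)  -011-(✓)  0--00  0--11  0-0-0(✓)  0-0-1(✓)  0-00-(✓)  0-01-(✓)  00--0(✓)  00--1(✓)  00-0-(✓)  00-1-(✓)  000--(✓)  001--(✓)  010--(✓)  1-1-0(✓)  1-1-1(✓)  1-10-(✓)  1-11-(✓)  101--(✓)  111--(✓)
size-2^3 implicants → -01--  0-0--  00---  1-1--
Unchecked terms (primes): --100, --111, -0-11, -01--, -1001, 0--00, 0--11, 0-0--, 00---, 1-1--, 11-01
Minterm coverage:
  m0 ⊆ 0--00,0-0--,00---
  m1 ⊆ 0-0--,00---
  m2 ⊆ 0-0--,00---
  m3 ⊆ -0-11,0--11,0-0--,00---
  m4 ⊆ --100,-01--,0--00,00---
  m5 ⊆ -01--,00---
  m6 ⊆ -01--,00---
  m8 ⊆ 0--00,0-0--
  m9 ⊆ -1001,0-0--
  m10 ⊆ 0-0-- [E]
  m11 ⊆ 0--11,0-0--
  m15 ⊆ --111,0--11
  m19 ⊆ -0-11 [E]
  m20 ⊆ --100,-01--,1-1--
  m21 ⊆ -01--,1-1--
  m23 ⊆ --111,-0-11,-01--,1-1--
  m25 ⊆ -1001,11-01
  m28 ⊆ --100,1-1--
  m29 ⊆ 1-1--,11-01
  m30 ⊆ 1-1-- [E]
  m31 ⊆ --111,1-1--
E = {-0-11, 0-0--, 1-1--}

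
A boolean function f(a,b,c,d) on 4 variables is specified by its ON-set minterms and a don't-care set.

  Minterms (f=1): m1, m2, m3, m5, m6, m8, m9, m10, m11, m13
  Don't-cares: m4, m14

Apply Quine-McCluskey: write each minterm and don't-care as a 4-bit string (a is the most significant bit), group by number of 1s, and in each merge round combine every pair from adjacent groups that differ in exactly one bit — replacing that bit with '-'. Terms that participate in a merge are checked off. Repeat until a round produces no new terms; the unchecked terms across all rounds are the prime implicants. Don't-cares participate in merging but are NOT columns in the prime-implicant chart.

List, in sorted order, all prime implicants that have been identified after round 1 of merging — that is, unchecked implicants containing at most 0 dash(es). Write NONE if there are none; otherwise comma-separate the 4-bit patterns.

size-2^0 implicants → 0001(✓)  0010(✓)  0011(✓)  0100(✓)  0101(✓)  0110(✓)  1000(✓)  1001(✓)  1010(✓)  1011(✓)  1101(✓)  1110(✓)
size-2^1 implicants → -001(✓)  -010(✓)  -011(✓)  -101(✓)  -110(✓)  0-01(✓)  0-10(✓)  00-1(✓)  001-(✓)  01-0  010-  1-01(✓)  1-10(✓)  10-0(✓)  10-1(✓)  100-(✓)  101-(✓)
size-2^2 implicants → --01  --10  -0-1  -01-  10--
Unchecked terms (primes): --01, --10, -0-1, -01-, 01-0, 010-, 10--

NONE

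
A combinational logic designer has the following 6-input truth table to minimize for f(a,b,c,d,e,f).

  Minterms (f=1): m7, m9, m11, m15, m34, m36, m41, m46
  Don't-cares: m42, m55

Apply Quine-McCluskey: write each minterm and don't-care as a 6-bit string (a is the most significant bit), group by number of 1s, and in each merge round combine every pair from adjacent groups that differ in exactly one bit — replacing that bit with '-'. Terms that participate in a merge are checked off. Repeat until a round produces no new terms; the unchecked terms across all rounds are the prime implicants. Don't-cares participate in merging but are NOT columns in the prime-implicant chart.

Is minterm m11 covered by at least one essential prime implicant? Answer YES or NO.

size-2^0 implicants → 000111(✓)  001001(✓)  001011(✓)  001111(✓)  100010(✓)  100100  101001(✓)  101010(✓)  101110(✓)  110111
size-2^1 implicants → -01001  00-111  001-11  0010-1  10-010  101-10
Unchecked terms (primes): -01001, 00-111, 001-11, 0010-1, 10-010, 100100, 101-10, 110111
Minterm coverage:
  m7 ⊆ 00-111 [E]
  m9 ⊆ -01001,0010-1
  m11 ⊆ 001-11,0010-1
  m15 ⊆ 00-111,001-11
  m34 ⊆ 10-010 [E]
  m36 ⊆ 100100 [E]
  m41 ⊆ -01001 [E]
  m46 ⊆ 101-10 [E]
E = {-01001, 00-111, 10-010, 100100, 101-10}

NO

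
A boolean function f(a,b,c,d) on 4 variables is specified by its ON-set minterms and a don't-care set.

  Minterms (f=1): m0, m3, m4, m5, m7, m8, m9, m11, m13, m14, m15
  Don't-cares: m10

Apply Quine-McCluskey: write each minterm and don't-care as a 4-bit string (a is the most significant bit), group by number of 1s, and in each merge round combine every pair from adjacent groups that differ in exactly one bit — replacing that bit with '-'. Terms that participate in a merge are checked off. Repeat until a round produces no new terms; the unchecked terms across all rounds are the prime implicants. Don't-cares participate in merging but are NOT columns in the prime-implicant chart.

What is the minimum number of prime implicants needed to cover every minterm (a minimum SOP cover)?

5

Round 0: 0000✓ 0011✓ 0100✓ 0101✓ 0111✓ 1000✓ 1001✓ 1010✓ 1011✓ 1101✓ 1110✓ 1111✓
Round 1: -000 -011✓ -101✓ -111✓ 0-00 0-11✓ 01-1✓ 010- 1-01✓ 1-10✓ 1-11✓ 10-0✓ 10-1✓ 100-✓ 101-✓ 11-1✓ 111-✓
Round 2: --11 -1-1 1--1 1-1- 10--
PIs = {--11, -000, -1-1, 0-00, 010-, 1--1, 1-1-, 10--}
Coverage chart:
  m0: -000,0-00
  m3: --11 ←essential
  m4: 0-00,010-
  m5: -1-1,010-
  m7: --11,-1-1
  m8: -000,10--
  m9: 1--1,10--
  m11: --11,1--1,1-1-,10--
  m13: -1-1,1--1
  m14: 1-1- ←essential
  m15: --11,-1-1,1--1,1-1-
Essential: --11, 1-1-
Petrick residual → -000, 010-, 1--1
Min cover (5 terms): cd + b'c'd' + a'bc' + ad + ac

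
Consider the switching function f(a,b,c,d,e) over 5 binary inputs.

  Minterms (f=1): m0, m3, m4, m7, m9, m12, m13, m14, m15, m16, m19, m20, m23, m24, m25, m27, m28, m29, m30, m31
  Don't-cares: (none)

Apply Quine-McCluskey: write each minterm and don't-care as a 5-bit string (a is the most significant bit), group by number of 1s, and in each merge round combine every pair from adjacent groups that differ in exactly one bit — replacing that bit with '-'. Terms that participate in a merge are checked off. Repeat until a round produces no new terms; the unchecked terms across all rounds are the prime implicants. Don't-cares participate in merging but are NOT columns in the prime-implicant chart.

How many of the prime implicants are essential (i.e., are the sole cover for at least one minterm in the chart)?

4

Round 0: 00000✓ 00011✓ 00100✓ 00111✓ 01001✓ 01100✓ 01101✓ 01110✓ 01111✓ 10000✓ 10011✓ 10100✓ 10111✓ 11000✓ 11001✓ 11011✓ 11100✓ 11101✓ 11110✓ 11111✓
Round 1: -0000✓ -0011✓ -0100✓ -0111✓ -1001✓ -1100✓ -1101✓ -1110✓ -1111✓ 0-100✓ 0-111✓ 00-00✓ 00-11✓ 01-01✓ 011-0✓ 011-1✓ 0110-✓ 0111-✓ 1-000✓ 1-011✓ 1-100✓ 1-111✓ 10-00✓ 10-11✓ 11-00✓ 11-01✓ 11-11✓ 110-1✓ 1100-✓ 111-0✓ 111-1✓ 1110-✓ 1111-✓
Round 2: --100 --111 -0-00 -0-11 -1-01 -11-0✓ -11-1✓ -110-✓ -111-✓ 011--✓ 1--00 1--11 11--1 11-0- 111--✓
Round 3: -11--
PIs = {--100, --111, -0-00, -0-11, -1-01, -11--, 1--00, 1--11, 11--1, 11-0-}
Coverage chart:
  m0: -0-00 ←essential
  m3: -0-11 ←essential
  m4: --100,-0-00
  m7: --111,-0-11
  m9: -1-01 ←essential
  m12: --100,-11--
  m13: -1-01,-11--
  m14: -11-- ←essential
  m15: --111,-11--
  m16: -0-00,1--00
  m19: -0-11,1--11
  m20: --100,-0-00,1--00
  m23: --111,-0-11,1--11
  m24: 1--00,11-0-
  m25: -1-01,11--1,11-0-
  m27: 1--11,11--1
  m28: --100,-11--,1--00,11-0-
  m29: -1-01,-11--,11--1,11-0-
  m30: -11-- ←essential
  m31: --111,-11--,1--11,11--1
Essential: -0-00, -0-11, -1-01, -11--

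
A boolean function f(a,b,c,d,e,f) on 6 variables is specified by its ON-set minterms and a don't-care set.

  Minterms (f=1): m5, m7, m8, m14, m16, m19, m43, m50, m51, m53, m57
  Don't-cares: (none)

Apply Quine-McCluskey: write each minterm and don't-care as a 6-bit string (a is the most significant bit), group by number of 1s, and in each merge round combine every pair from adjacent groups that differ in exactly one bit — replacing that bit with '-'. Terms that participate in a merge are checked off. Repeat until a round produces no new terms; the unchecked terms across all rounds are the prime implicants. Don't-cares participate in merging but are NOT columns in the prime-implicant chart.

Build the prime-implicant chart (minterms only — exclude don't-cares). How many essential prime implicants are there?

9

[col 0] 000101*, 000111*, 001000, 001110, 010000, 010011*, 101011, 110010*, 110011*, 110101, 111001
[col 1] -10011, 0001-1, 11001-
Prime implicants: -10011, 0001-1, 001000, 001110, 010000, 101011, 11001-, 110101, 111001
PI chart (minterm → PIs covering it):
  5 | 0001-1  (sole → essential)
  7 | 0001-1  (sole → essential)
  8 | 001000  (sole → essential)
  14 | 001110  (sole → essential)
  16 | 010000  (sole → essential)
  19 | -10011  (sole → essential)
  43 | 101011  (sole → essential)
  50 | 11001-  (sole → essential)
  51 | -10011,11001-
  53 | 110101  (sole → essential)
  57 | 111001  (sole → essential)
Essential prime implicants: -10011, 0001-1, 001000, 001110, 010000, 101011, 11001-, 110101, 111001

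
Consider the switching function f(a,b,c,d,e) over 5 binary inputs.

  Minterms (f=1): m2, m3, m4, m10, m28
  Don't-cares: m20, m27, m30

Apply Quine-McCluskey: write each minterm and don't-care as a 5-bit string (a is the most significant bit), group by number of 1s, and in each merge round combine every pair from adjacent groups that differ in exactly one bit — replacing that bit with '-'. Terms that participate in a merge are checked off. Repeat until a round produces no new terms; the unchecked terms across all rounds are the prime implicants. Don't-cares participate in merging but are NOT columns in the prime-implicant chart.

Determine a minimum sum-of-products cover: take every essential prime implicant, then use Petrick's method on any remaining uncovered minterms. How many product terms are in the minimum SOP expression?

4

Round 0: 00010✓ 00011✓ 00100✓ 01010✓ 10100✓ 11011 11100✓ 11110✓
Round 1: -0100 0-010 0001- 1-100 111-0
PIs = {-0100, 0-010, 0001-, 1-100, 11011, 111-0}
Coverage chart:
  m2: 0-010,0001-
  m3: 0001- ←essential
  m4: -0100 ←essential
  m10: 0-010 ←essential
  m28: 1-100,111-0
Essential: -0100, 0-010, 0001-
Petrick residual → 1-100
Min cover (4 terms): b'cd'e' + a'c'de' + a'b'c'd + acd'e'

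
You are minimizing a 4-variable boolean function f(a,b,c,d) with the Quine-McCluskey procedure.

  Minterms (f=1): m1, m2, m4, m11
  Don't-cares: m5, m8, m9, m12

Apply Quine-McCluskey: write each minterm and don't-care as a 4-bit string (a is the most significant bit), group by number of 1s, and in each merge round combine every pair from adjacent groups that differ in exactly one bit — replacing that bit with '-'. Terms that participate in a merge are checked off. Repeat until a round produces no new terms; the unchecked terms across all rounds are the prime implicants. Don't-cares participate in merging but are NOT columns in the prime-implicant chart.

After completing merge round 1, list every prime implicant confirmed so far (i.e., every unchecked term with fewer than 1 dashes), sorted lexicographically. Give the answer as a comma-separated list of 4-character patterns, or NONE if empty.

size-2^0 implicants → 0001(✓)  0010  0100(✓)  0101(✓)  1000(✓)  1001(✓)  1011(✓)  1100(✓)
size-2^1 implicants → -001  -100  0-01  010-  1-00  10-1  100-
Unchecked terms (primes): -001, -100, 0-01, 0010, 010-, 1-00, 10-1, 100-

0010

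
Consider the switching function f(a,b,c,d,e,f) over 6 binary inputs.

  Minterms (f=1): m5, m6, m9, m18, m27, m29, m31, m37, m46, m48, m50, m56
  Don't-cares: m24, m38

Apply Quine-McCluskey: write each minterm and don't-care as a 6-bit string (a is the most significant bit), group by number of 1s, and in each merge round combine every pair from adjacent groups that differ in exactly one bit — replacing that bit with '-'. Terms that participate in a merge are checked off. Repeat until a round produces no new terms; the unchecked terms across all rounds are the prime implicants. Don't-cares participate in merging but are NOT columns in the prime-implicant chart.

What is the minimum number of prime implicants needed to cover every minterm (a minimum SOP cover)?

size-2^0 implicants → 000101(✓)  000110(✓)  001001  010010(✓)  011000(✓)  011011(✓)  011101(✓)  011111(✓)  100101(✓)  100110(✓)  101110(✓)  110000(✓)  110010(✓)  111000(✓)
size-2^1 implicants → -00101  -00110  -10010  -11000  011-11  0111-1  10-110  11-000  1100-0
Unchecked terms (primes): -00101, -00110, -10010, -11000, 001001, 011-11, 0111-1, 10-110, 11-000, 1100-0
Minterm coverage:
  m5 ⊆ -00101 [E]
  m6 ⊆ -00110 [E]
  m9 ⊆ 001001 [E]
  m18 ⊆ -10010 [E]
  m27 ⊆ 011-11 [E]
  m29 ⊆ 0111-1 [E]
  m31 ⊆ 011-11,0111-1
  m37 ⊆ -00101 [E]
  m46 ⊆ 10-110 [E]
  m48 ⊆ 11-000,1100-0
  m50 ⊆ -10010,1100-0
  m56 ⊆ -11000,11-000
E = {-00101, -00110, -10010, 001001, 011-11, 0111-1, 10-110}
Petrick residual → 11-000
Cover = b'c'de'f + b'c'def' + bc'd'ef' + a'b'cd'e'f + a'bcef + a'bcdf + ab'def' + abd'e'f'  |cover|=8

8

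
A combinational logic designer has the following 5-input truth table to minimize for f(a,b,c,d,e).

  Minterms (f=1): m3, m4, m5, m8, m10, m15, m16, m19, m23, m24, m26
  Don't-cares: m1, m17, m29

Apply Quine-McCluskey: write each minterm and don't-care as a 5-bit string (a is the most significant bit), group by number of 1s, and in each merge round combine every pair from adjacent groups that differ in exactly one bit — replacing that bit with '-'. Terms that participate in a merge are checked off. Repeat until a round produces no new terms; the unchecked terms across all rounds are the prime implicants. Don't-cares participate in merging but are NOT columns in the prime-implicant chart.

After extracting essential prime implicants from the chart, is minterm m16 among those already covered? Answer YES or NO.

NO

[col 0] 00001*, 00011*, 00100*, 00101*, 01000*, 01010*, 01111, 10000*, 10001*, 10011*, 10111*, 11000*, 11010*, 11101
[col 1] -0001*, -0011*, -1000*, -1010*, 00-01, 000-1*, 0010-, 010-0*, 1-000, 10-11, 100-1*, 1000-, 110-0*
[col 2] -00-1, -10-0
Prime implicants: -00-1, -10-0, 00-01, 0010-, 01111, 1-000, 10-11, 1000-, 11101
PI chart (minterm → PIs covering it):
  3 | -00-1  (sole → essential)
  4 | 0010-  (sole → essential)
  5 | 00-01,0010-
  8 | -10-0  (sole → essential)
  10 | -10-0  (sole → essential)
  15 | 01111  (sole → essential)
  16 | 1-000,1000-
  19 | -00-1,10-11
  23 | 10-11  (sole → essential)
  24 | -10-0,1-000
  26 | -10-0  (sole → essential)
Essential prime implicants: -00-1, -10-0, 0010-, 01111, 10-11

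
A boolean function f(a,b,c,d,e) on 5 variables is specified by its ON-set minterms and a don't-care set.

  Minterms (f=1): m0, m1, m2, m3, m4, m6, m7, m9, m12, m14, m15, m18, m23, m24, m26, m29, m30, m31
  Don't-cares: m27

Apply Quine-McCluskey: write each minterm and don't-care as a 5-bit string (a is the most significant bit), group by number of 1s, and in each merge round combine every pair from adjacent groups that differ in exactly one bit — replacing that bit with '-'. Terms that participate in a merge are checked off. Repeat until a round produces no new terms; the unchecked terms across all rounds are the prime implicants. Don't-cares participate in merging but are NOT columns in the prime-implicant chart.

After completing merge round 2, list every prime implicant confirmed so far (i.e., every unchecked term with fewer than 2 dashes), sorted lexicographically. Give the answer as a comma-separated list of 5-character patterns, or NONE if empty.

-0010, 0-001, 1-010, 110-0, 111-1

[col 0] 00000*, 00001*, 00010*, 00011*, 00100*, 00110*, 00111*, 01001*, 01100*, 01110*, 01111*, 10010*, 10111*, 11000*, 11010*, 11011*, 11101*, 11110*, 11111*
[col 1] -0010, -0111*, -1110*, -1111*, 0-001, 0-100*, 0-110*, 0-111*, 00-00*, 00-10*, 00-11*, 000-0*, 000-1*, 0000-*, 0001-*, 001-0*, 0011-*, 011-0*, 0111-*, 1-010, 1-111*, 11-10*, 11-11*, 110-0, 1101-*, 111-1, 1111-*
[col 2] --111, -111-, 0-1-0, 0-11-, 00--0, 00-1-, 000--, 11-1-
Prime implicants: --111, -0010, -111-, 0-001, 0-1-0, 0-11-, 00--0, 00-1-, 000--, 1-010, 11-1-, 110-0, 111-1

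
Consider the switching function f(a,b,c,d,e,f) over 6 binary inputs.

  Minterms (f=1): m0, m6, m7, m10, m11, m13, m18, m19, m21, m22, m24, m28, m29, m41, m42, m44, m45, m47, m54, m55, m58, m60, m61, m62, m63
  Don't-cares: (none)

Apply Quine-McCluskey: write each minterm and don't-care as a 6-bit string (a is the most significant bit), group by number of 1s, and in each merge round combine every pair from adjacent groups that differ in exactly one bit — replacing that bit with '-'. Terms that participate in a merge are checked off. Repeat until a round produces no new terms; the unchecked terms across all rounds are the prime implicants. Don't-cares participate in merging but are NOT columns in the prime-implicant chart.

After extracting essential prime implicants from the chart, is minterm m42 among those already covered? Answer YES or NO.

size-2^0 implicants → 000000  000110(✓)  000111(✓)  001010(✓)  001011(✓)  001101(✓)  010010(✓)  010011(✓)  010101(✓)  010110(✓)  011000(✓)  011100(✓)  011101(✓)  101001(✓)  101010(✓)  101100(✓)  101101(✓)  101111(✓)  110110(✓)  110111(✓)  111010(✓)  111100(✓)  111101(✓)  111110(✓)  111111(✓)
size-2^1 implicants → -01010  -01101(✓)  -10110  -11100(✓)  -11101(✓)  0-0110  0-1101(✓)  00011-  00101-  01-101  010-10  01001-  011-00  01110-(✓)  1-1010  1-1100(✓)  1-1101(✓)  1-1111(✓)  101-01  1011-1(✓)  10110-(✓)  11-110(✓)  11-111(✓)  11011-(✓)  111-10  1111-0(✓)  1111-1(✓)  11110-(✓)  11111-(✓)
size-2^2 implicants → --1101  -1110-  1-11-1  1-110-  11-11-  1111--
Unchecked terms (primes): --1101, -01010, -10110, -1110-, 0-0110, 000000, 00011-, 00101-, 01-101, 010-10, 01001-, 011-00, 1-1010, 1-11-1, 1-110-, 101-01, 11-11-, 111-10, 1111--
Minterm coverage:
  m0 ⊆ 000000 [E]
  m6 ⊆ 0-0110,00011-
  m7 ⊆ 00011- [E]
  m10 ⊆ -01010,00101-
  m11 ⊆ 00101- [E]
  m13 ⊆ --1101 [E]
  m18 ⊆ 010-10,01001-
  m19 ⊆ 01001- [E]
  m21 ⊆ 01-101 [E]
  m22 ⊆ -10110,0-0110,010-10
  m24 ⊆ 011-00 [E]
  m28 ⊆ -1110-,011-00
  m29 ⊆ --1101,-1110-,01-101
  m41 ⊆ 101-01 [E]
  m42 ⊆ -01010,1-1010
  m44 ⊆ 1-110- [E]
  m45 ⊆ --1101,1-11-1,1-110-,101-01
  m47 ⊆ 1-11-1 [E]
  m54 ⊆ -10110,11-11-
  m55 ⊆ 11-11- [E]
  m58 ⊆ 1-1010,111-10
  m60 ⊆ -1110-,1-110-,1111--
  m61 ⊆ --1101,-1110-,1-11-1,1-110-,1111--
  m62 ⊆ 11-11-,111-10,1111--
  m63 ⊆ 1-11-1,11-11-,1111--
E = {--1101, 000000, 00011-, 00101-, 01-101, 01001-, 011-00, 1-11-1, 1-110-, 101-01, 11-11-}

NO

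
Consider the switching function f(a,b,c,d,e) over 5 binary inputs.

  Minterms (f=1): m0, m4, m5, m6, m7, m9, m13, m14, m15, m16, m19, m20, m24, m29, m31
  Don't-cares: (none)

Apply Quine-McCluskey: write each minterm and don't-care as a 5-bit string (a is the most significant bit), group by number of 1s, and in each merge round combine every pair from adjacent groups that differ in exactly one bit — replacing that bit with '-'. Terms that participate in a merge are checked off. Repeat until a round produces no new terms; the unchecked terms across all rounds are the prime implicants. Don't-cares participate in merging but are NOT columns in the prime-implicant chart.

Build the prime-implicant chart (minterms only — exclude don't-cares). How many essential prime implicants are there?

6

Round 0: 00000✓ 00100✓ 00101✓ 00110✓ 00111✓ 01001✓ 01101✓ 01110✓ 01111✓ 10000✓ 10011 10100✓ 11000✓ 11101✓ 11111✓
Round 1: -0000✓ -0100✓ -1101✓ -1111✓ 0-101✓ 0-110✓ 0-111✓ 00-00✓ 001-0✓ 001-1✓ 0010-✓ 0011-✓ 01-01 011-1✓ 0111-✓ 1-000 10-00✓ 111-1✓
Round 2: -0-00 -11-1 0-1-1 0-11- 001--
PIs = {-0-00, -11-1, 0-1-1, 0-11-, 001--, 01-01, 1-000, 10011}
Coverage chart:
  m0: -0-00 ←essential
  m4: -0-00,001--
  m5: 0-1-1,001--
  m6: 0-11-,001--
  m7: 0-1-1,0-11-,001--
  m9: 01-01 ←essential
  m13: -11-1,0-1-1,01-01
  m14: 0-11- ←essential
  m15: -11-1,0-1-1,0-11-
  m16: -0-00,1-000
  m19: 10011 ←essential
  m20: -0-00 ←essential
  m24: 1-000 ←essential
  m29: -11-1 ←essential
  m31: -11-1 ←essential
Essential: -0-00, -11-1, 0-11-, 01-01, 1-000, 10011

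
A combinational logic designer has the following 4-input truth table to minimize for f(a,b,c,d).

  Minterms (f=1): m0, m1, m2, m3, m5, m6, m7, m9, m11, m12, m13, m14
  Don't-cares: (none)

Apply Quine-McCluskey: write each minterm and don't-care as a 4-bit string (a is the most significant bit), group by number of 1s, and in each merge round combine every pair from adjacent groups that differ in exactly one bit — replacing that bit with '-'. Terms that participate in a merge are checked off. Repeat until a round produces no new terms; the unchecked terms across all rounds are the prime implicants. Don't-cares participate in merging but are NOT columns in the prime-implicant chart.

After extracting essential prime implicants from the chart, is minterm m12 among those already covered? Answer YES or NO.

NO

size-2^0 implicants → 0000(✓)  0001(✓)  0010(✓)  0011(✓)  0101(✓)  0110(✓)  0111(✓)  1001(✓)  1011(✓)  1100(✓)  1101(✓)  1110(✓)
size-2^1 implicants → -001(✓)  -011(✓)  -101(✓)  -110  0-01(✓)  0-10(✓)  0-11(✓)  00-0(✓)  00-1(✓)  000-(✓)  001-(✓)  01-1(✓)  011-(✓)  1-01(✓)  10-1(✓)  11-0  110-
size-2^2 implicants → --01  -0-1  0--1  0-1-  00--
Unchecked terms (primes): --01, -0-1, -110, 0--1, 0-1-, 00--, 11-0, 110-
Minterm coverage:
  m0 ⊆ 00-- [E]
  m1 ⊆ --01,-0-1,0--1,00--
  m2 ⊆ 0-1-,00--
  m3 ⊆ -0-1,0--1,0-1-,00--
  m5 ⊆ --01,0--1
  m6 ⊆ -110,0-1-
  m7 ⊆ 0--1,0-1-
  m9 ⊆ --01,-0-1
  m11 ⊆ -0-1 [E]
  m12 ⊆ 11-0,110-
  m13 ⊆ --01,110-
  m14 ⊆ -110,11-0
E = {-0-1, 00--}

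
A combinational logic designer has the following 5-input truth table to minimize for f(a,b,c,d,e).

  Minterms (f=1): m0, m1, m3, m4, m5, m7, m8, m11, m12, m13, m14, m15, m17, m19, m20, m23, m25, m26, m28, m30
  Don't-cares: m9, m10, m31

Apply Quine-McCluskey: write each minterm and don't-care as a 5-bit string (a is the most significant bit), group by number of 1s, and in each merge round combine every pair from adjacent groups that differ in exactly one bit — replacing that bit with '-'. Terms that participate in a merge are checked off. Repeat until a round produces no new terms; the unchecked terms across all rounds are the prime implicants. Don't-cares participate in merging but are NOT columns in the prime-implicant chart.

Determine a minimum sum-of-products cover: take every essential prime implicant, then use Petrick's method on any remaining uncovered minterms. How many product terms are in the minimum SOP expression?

6

[col 0] 00000*, 00001*, 00011*, 00100*, 00101*, 00111*, 01000*, 01001*, 01010*, 01011*, 01100*, 01101*, 01110*, 01111*, 10001*, 10011*, 10100*, 10111*, 11001*, 11010*, 11100*, 11110*, 11111*
[col 1] -0001*, -0011*, -0100*, -0111*, -1001*, -1010*, -1100*, -1110*, -1111*, 0-000*, 0-001*, 0-011*, 0-100*, 0-101*, 0-111*, 00-00*, 00-01*, 00-11*, 000-1*, 0000-*, 001-1*, 0010-*, 01-00*, 01-01*, 01-10*, 01-11*, 010-0*, 010-1*, 0100-*, 0101-*, 011-0*, 011-1*, 0110-*, 0111-*, 1-001*, 1-100*, 1-111*, 10-11*, 100-1*, 11-10*, 111-0*, 1111-*
[col 2] --001, --100, --111, -0-11, -00-1, -1-10, -11-0, -111-, 0--00*, 0--01*, 0--11*, 0-0-1*, 0-00-*, 0-1-1*, 0-10-*, 00--1*, 00-0-*, 01--0*, 01--1*, 01-0-*, 01-1-*, 010--*, 011--*
[col 3] 0---1, 0--0-, 01---
Prime implicants: --001, --100, --111, -0-11, -00-1, -1-10, -11-0, -111-, 0---1, 0--0-, 01---
PI chart (minterm → PIs covering it):
  0 | 0--0-  (sole → essential)
  1 | --001,-00-1,0---1,0--0-
  3 | -0-11,-00-1,0---1
  4 | --100,0--0-
  5 | 0---1,0--0-
  7 | --111,-0-11,0---1
  8 | 0--0-,01---
  11 | 0---1,01---
  12 | --100,-11-0,0--0-,01---
  13 | 0---1,0--0-,01---
  14 | -1-10,-11-0,-111-,01---
  15 | --111,-111-,0---1,01---
  17 | --001,-00-1
  19 | -0-11,-00-1
  20 | --100  (sole → essential)
  23 | --111,-0-11
  25 | --001  (sole → essential)
  26 | -1-10  (sole → essential)
  28 | --100,-11-0
  30 | -1-10,-11-0,-111-
Essential prime implicants: --001, --100, -1-10, 0--0-
Petrick residual → -0-11, 0---1
Minimum SOP uses 6 PIs: c'd'e + cd'e' + b'de + bde' + a'e + a'd'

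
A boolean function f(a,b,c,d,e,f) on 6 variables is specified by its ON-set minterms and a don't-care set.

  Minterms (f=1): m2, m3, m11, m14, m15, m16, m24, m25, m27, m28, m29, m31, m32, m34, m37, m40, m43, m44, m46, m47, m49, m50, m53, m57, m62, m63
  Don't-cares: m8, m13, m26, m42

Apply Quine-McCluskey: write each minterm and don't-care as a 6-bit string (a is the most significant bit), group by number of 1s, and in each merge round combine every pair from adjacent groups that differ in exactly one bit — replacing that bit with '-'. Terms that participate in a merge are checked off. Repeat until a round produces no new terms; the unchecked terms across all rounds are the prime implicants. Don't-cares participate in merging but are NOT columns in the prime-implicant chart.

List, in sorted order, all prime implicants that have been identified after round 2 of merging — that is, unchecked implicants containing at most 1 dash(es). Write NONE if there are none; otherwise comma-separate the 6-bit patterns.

Round 0: 000010✓ 000011✓ 001000✓ 001011✓ 001101✓ 001110✓ 001111✓ 010000✓ 011000✓ 011001✓ 011010✓ 011011✓ 011100✓ 011101✓ 011111✓ 100000✓ 100010✓ 100101✓ 101000✓ 101010✓ 101011✓ 101100✓ 101110✓ 101111✓ 110001✓ 110010✓ 110101✓ 111001✓ 111110✓ 111111✓
Round 1: -00010 -01000 -01011✓ -01110✓ -01111✓ -11001 -11111✓ 0-1000 0-1011✓ 0-1101✓ 0-1111✓ 00-011 00001- 001-11✓ 0011-1✓ 00111-✓ 01-000 011-00✓ 011-01✓ 011-11✓ 0110-0✓ 0110-1✓ 01100-✓ 01101-✓ 0111-1✓ 01110-✓ 1-0010 1-0101 1-1110✓ 1-1111✓ 10-000✓ 10-010✓ 1000-0✓ 101-00✓ 101-10✓ 101-11✓ 1010-0✓ 10101-✓ 1011-0✓ 10111-✓ 11-001 110-01 11111-✓
Round 2: --1111 -01-11 -0111- 0-1-11 0-11-1 011--1 011-0- 0110-- 1-111- 10-0-0 101--0 101-1-
PIs = {--1111, -00010, -01-11, -01000, -0111-, -11001, 0-1-11, 0-1000, 0-11-1, 00-011, 00001-, 01-000, 011--1, 011-0-, 0110--, 1-0010, 1-0101, 1-111-, 10-0-0, 101--0, 101-1-, 11-001, 110-01}

-00010, -01000, -11001, 0-1000, 00-011, 00001-, 01-000, 1-0010, 1-0101, 11-001, 110-01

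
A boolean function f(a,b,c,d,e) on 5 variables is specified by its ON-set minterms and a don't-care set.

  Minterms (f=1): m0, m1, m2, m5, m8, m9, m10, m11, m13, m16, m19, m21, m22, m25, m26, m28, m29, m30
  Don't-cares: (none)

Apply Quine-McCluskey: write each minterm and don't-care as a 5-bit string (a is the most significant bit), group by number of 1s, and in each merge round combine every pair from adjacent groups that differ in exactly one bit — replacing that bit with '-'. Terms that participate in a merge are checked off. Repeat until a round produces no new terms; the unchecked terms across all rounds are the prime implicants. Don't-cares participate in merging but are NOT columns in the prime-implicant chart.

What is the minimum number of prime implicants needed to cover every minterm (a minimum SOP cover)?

[col 0] 00000*, 00001*, 00010*, 00101*, 01000*, 01001*, 01010*, 01011*, 01101*, 10000*, 10011, 10101*, 10110*, 11001*, 11010*, 11100*, 11101*, 11110*
[col 1] -0000, -0101*, -1001*, -1010, -1101*, 0-000*, 0-001*, 0-010*, 0-101*, 00-01*, 000-0*, 0000-*, 01-01*, 010-0*, 010-1*, 0100-*, 0101-*, 1-101*, 1-110, 11-01*, 11-10, 111-0, 1110-
[col 2] --101, -1-01, 0--01, 0-0-0, 0-00-, 010--
Prime implicants: --101, -0000, -1-01, -1010, 0--01, 0-0-0, 0-00-, 010--, 1-110, 10011, 11-10, 111-0, 1110-
PI chart (minterm → PIs covering it):
  0 | -0000,0-0-0,0-00-
  1 | 0--01,0-00-
  2 | 0-0-0  (sole → essential)
  5 | --101,0--01
  8 | 0-0-0,0-00-,010--
  9 | -1-01,0--01,0-00-,010--
  10 | -1010,0-0-0,010--
  11 | 010--  (sole → essential)
  13 | --101,-1-01,0--01
  16 | -0000  (sole → essential)
  19 | 10011  (sole → essential)
  21 | --101  (sole → essential)
  22 | 1-110  (sole → essential)
  25 | -1-01  (sole → essential)
  26 | -1010,11-10
  28 | 111-0,1110-
  29 | --101,-1-01,1110-
  30 | 1-110,11-10,111-0
Essential prime implicants: --101, -0000, -1-01, 0-0-0, 010--, 1-110, 10011
Petrick residual → -1010, 0--01, 111-0
Minimum SOP uses 10 PIs: cd'e + b'c'd'e' + bd'e + bc'de' + a'd'e + a'c'e' + a'bc' + acde' + ab'c'de + abce'

10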